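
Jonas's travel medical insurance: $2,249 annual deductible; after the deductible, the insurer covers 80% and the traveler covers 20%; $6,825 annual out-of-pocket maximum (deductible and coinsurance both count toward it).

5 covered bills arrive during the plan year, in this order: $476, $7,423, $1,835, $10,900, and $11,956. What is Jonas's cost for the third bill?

Bill 1, $476: entire amount goes to the deductible. Traveler pays $476; OOP now $476.
Bill 2, $7,423: $1,773 to deductible, leaving $5,650; traveler's 20% is $1,130. Cost to traveler: $2,903. OOP to date $3,379.
Bill 3, $1,835: 20% coinsurance on $1,835 = $367. Traveler owes $367 (running OOP $3,746).

$367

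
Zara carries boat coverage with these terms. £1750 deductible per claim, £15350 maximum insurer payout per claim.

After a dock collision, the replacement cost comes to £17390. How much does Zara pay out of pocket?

£2040

Less the £1750 deductible: £17390 − £1750 = £15640.
The £15350 per-incident cap binds; insurer pays £15350.
Owner's share is the uncovered remainder: £17390 − £15350 = £2040.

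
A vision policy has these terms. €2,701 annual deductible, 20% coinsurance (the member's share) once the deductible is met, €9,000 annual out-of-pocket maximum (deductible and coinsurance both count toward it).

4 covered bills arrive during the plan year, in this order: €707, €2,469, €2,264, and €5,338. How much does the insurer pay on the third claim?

#1 (€707): fully absorbed by the deductible. Cost to member: €707. OOP to date €707. Insurer: €707 − €707 = €0.
#2 (€2,469): €1,994 finishes the deductible; €475 goes to coinsurance; 20% of €475 = €95. Cost to member: €2,089. OOP to date €2,796. Plan pays €2,469 − €2,089 = €380.
#3 (€2,264): deductible already satisfied, so member's share is 20% × €2,264 = €452.80. Cost to member: €452.80. OOP to date €3,248.80. Plan pays €2,264 − €452.80 = €1,811.20.

€1,811.20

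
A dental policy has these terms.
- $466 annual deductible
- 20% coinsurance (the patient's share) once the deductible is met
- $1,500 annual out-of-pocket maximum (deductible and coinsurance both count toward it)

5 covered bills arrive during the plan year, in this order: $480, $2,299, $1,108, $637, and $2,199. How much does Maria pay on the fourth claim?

#1 ($480): $466 to deductible, leaving $14; patient's 20% is $2.80. Cost to patient: $468.80. OOP to date $468.80.
#2 ($2,299): 20% coinsurance on $2,299 = $459.80. Patient pays $459.80; OOP now $928.60.
#3 ($1,108): deductible already satisfied, so patient's share is 20% × $1,108 = $221.60. Cost to patient: $221.60. OOP to date $1,150.20.
#4 ($637): deductible already satisfied, so patient's share is 20% × $637 = $127.40. Patient pays $127.40; OOP now $1,277.60.

$127.40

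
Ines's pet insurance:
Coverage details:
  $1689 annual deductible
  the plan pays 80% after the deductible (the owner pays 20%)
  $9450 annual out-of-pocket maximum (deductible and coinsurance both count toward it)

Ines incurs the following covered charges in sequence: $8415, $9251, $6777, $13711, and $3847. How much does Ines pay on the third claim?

#1 ($8415): deductible takes $1689, $6726 remains; coinsurance $6726 × 20% = $1345.20. Owner pays $3034.20; OOP now $3034.20.
#2 ($9251): 20% coinsurance on $9251 = $1850.20. Owner pays $1850.20; OOP now $4884.40.
#3 ($6777): deductible already satisfied, so owner's share is 20% × $6777 = $1355.40. Owner pays $1355.40; OOP now $6239.80.

$1355.40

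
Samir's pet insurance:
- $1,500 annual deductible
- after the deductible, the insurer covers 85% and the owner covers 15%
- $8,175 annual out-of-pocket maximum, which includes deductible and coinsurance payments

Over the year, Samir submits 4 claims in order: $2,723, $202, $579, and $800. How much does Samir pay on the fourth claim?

$120

Bill 1, $2,723: $1,500 finishes the deductible; $1,223 goes to coinsurance; coinsurance $1,223 × 15% = $183.45. Owner owes $1,683.45 (running OOP $1,683.45).
Bill 2, $202: deductible met; 15% of $202 = $30.30. Owner owes $30.30 (running OOP $1,713.75).
Bill 3, $579: deductible met; 15% of $579 = $86.85. Cost to owner: $86.85. OOP to date $1,800.60.
Bill 4, $800: deductible met; 15% of $800 = $120. Owner pays $120; OOP now $1,920.60.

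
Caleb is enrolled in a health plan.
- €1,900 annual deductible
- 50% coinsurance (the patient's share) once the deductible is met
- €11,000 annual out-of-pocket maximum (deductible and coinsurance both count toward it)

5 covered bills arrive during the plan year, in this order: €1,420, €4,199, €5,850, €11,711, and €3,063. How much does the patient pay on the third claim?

Claim 1 — €1,420: all of it applies to the deductible. Cost to patient: €1,420. OOP to date €1,420.
Claim 2 — €4,199: deductible takes €480, €3,719 remains; patient's 50% is €1,859.50. Patient owes €2,339.50 (running OOP €3,759.50).
Claim 3 — €5,850: deductible already satisfied, so patient's share is 50% × €5,850 = €2,925. Patient pays €2,925; OOP now €6,684.50.

€2,925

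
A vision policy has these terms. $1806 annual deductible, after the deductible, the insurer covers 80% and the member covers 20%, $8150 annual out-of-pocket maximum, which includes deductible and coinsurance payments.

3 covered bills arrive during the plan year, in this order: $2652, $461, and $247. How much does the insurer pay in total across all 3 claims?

$1243.20

#1 ($2652): deductible takes $1806, $846 remains; 20% of $846 = $169.20. Member pays $1975.20; OOP now $1975.20. Insurer: $2652 − $1975.20 = $676.80.
#2 ($461): deductible already satisfied, so member's share is 20% × $461 = $92.20. Member pays $92.20; OOP now $2067.40. Insurer: $461 − $92.20 = $368.80.
#3 ($247): 20% coinsurance on $247 = $49.40. Cost to member: $49.40. OOP to date $2116.80. Insurer: $247 − $49.40 = $197.60.
Insurer total: $676.80 + $368.80 + $197.60 = $1243.20.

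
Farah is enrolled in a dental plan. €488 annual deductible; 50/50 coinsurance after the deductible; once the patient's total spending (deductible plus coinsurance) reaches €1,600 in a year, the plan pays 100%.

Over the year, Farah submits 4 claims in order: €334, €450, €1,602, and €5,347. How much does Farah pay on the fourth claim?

Claim 1 — €334: entire amount goes to the deductible. Cost to patient: €334. OOP to date €334.
Claim 2 — €450: €154 to deductible, leaving €296; 50% of €296 = €148. Cost to patient: €302. OOP to date €636.
Claim 3 — €1,602: deductible already satisfied, so patient's share is 50% × €1,602 = €801. Patient owes €801 (running OOP €1,437).
Claim 4 — €5,347: deductible already satisfied, so patient's share is 50% × €5,347 = €2,673.50. That would push OOP to €4,110.50, over the €1,600 cap, so patient pays €1,600 − €1,437 = €163.

€163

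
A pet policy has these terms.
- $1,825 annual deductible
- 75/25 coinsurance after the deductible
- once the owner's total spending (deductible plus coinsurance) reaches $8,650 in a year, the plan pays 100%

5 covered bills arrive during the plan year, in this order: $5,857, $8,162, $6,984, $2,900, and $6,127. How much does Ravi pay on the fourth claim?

$725

Bill 1, $5,857: $1,825 to deductible, leaving $4,032; coinsurance $4,032 × 25% = $1,008. Cost to owner: $2,833. OOP to date $2,833.
Bill 2, $8,162: deductible met; 25% of $8,162 = $2,040.50. Cost to owner: $2,040.50. OOP to date $4,873.50.
Bill 3, $6,984: deductible met; 25% of $6,984 = $1,746. Owner pays $1,746; OOP now $6,619.50.
Bill 4, $2,900: deductible already satisfied, so owner's share is 25% × $2,900 = $725. Owner pays $725; OOP now $7,344.50.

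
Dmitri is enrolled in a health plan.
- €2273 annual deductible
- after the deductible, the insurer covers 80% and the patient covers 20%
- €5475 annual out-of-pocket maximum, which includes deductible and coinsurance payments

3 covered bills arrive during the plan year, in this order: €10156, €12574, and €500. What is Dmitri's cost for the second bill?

€1625.40

#1 (€10156): deductible takes €2273, €7883 remains; coinsurance €7883 × 20% = €1576.60. Patient pays €3849.60; OOP now €3849.60.
#2 (€12574): deductible met; 20% of €12574 = €2514.80. Adding that to €3849.60 gives €6364.40, past the €5475 cap; patient pays only €5475 − €3849.60 = €1625.40.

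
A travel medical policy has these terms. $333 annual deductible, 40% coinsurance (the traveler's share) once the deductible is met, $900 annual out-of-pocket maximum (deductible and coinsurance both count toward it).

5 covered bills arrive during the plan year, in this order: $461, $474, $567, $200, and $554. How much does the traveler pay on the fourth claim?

$80

Claim 1 ($461): $333 finishes the deductible; $128 goes to coinsurance; 40% of $128 = $51.20. Traveler pays $384.20; OOP now $384.20.
Claim 2 ($474): deductible already satisfied, so traveler's share is 40% × $474 = $189.60. Cost to traveler: $189.60. OOP to date $573.80.
Claim 3 ($567): deductible met; 40% of $567 = $226.80. Traveler owes $226.80 (running OOP $800.60).
Claim 4 ($200): 40% coinsurance on $200 = $80. Cost to traveler: $80. OOP to date $880.60.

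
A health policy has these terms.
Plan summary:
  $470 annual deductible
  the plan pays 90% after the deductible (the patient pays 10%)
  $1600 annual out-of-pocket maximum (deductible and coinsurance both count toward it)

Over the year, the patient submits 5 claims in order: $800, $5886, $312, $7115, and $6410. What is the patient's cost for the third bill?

Bill 1, $800: $470 to deductible, leaving $330; 10% of $330 = $33. Patient pays $503; OOP now $503.
Bill 2, $5886: deductible already satisfied, so patient's share is 10% × $5886 = $588.60. Patient pays $588.60; OOP now $1091.60.
Bill 3, $312: deductible already satisfied, so patient's share is 10% × $312 = $31.20. Patient pays $31.20; OOP now $1122.80.

$31.20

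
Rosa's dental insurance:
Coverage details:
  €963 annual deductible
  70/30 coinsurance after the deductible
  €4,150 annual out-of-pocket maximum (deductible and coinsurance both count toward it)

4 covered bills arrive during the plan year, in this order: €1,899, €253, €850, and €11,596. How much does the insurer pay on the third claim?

€595

#1 (€1,899): €963 to deductible, leaving €936; 30% of €936 = €280.80. Cost to patient: €1,243.80. OOP to date €1,243.80. Plan pays €1,899 − €1,243.80 = €655.20.
#2 (€253): deductible already satisfied, so patient's share is 30% × €253 = €75.90. Patient pays €75.90; OOP now €1,319.70. Plan pays €253 − €75.90 = €177.10.
#3 (€850): 30% coinsurance on €850 = €255. Cost to patient: €255. OOP to date €1,574.70. Insurer: €850 − €255 = €595.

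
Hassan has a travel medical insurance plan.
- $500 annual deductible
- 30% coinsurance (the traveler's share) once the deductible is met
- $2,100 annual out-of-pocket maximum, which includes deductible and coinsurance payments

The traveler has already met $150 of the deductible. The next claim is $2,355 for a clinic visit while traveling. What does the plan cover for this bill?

Deductible still to meet: $500 − $150 = $350.
After the $350 deductible portion, $2,355 − $350 = $2,005 is subject to coinsurance.
30% of $2,005 = $601.50 falls to the traveler.
So the traveler owes $350 + $601.50 = $951.50 before any cap.
Year-to-date out-of-pocket becomes $150 + $951.50 = $1,101.50, still under the $2,100 maximum, so no cap applies.
The plan picks up $2,355 − $951.50 = $1,403.50.

$1,403.50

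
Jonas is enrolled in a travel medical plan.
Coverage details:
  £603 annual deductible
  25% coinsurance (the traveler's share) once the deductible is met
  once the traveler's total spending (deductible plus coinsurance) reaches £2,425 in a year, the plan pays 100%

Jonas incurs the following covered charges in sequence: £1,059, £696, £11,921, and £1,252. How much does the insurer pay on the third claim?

Claim 1 — £1,059: deductible takes £603, £456 remains; traveler's 25% is £114. Traveler pays £717; OOP now £717. Plan pays £1,059 − £717 = £342.
Claim 2 — £696: 25% coinsurance on £696 = £174. Traveler pays £174; OOP now £891. Insurer: £696 − £174 = £522.
Claim 3 — £11,921: 25% coinsurance on £11,921 = £2,980.25. Adding that to £891 gives £3,871.25, past the £2,425 cap; traveler pays only £2,425 − £891 = £1,534. Plan pays £11,921 − £1,534 = £10,387.

£10,387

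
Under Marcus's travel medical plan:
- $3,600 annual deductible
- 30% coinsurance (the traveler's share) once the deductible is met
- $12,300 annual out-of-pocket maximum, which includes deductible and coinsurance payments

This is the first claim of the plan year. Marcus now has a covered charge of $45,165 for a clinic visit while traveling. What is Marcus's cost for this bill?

The full $3,600 deductible is still open; $3,600 of this bill applies to it.
That leaves $45,165 − $3,600 = $41,565 for coinsurance.
30% of $41,565 = $12,469.50 falls to the traveler.
That puts the traveler's cost at $3,600 + $12,469.50 = $16,069.50 before any cap.
Adding $16,069.50 to the $0 already spent would give $16,069.50, which exceeds the $12,300 cap; the traveler pays just $12,300 − $0 = $12,300.

$12,300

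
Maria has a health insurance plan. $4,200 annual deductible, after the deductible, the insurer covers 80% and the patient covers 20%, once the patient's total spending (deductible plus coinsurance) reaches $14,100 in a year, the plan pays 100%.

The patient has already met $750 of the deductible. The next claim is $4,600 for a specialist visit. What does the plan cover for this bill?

$920

Remaining deductible: $4,200 − $750 = $3,450.
The remaining $1,150 (= $4,600 − $3,450) moves to coinsurance.
Coinsurance: $1,150 × 20% = $230.
So the patient owes $3,450 + $230 = $3,680 before any cap.
Total out-of-pocket so far would be $750 + $3,680 = $4,430, below the $14,100 cap — no reduction.
The plan picks up $4,600 − $3,680 = $920.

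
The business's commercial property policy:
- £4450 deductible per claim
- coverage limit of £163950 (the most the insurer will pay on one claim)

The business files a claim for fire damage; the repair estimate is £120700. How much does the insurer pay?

£116250

After the deductible, £120700 − £4450 = £116250 remains.
£116250 ≤ £163950, so the limit doesn't bind; insurer pays £116250.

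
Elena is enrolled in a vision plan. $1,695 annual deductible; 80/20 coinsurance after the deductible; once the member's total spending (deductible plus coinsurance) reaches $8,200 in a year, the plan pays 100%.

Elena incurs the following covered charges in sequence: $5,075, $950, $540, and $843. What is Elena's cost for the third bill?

Bill 1, $5,075: deductible takes $1,695, $3,380 remains; coinsurance $3,380 × 20% = $676. Member owes $2,371 (running OOP $2,371).
Bill 2, $950: deductible already satisfied, so member's share is 20% × $950 = $190. Member owes $190 (running OOP $2,561).
Bill 3, $540: deductible met; 20% of $540 = $108. Cost to member: $108. OOP to date $2,669.

$108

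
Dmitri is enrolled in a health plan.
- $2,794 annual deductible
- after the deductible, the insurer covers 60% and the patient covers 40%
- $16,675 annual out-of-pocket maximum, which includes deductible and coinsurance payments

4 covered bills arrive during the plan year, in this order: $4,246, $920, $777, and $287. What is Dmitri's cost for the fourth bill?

$114.80

Claim 1 ($4,246): $2,794 to deductible, leaving $1,452; 40% of $1,452 = $580.80. Patient owes $3,374.80 (running OOP $3,374.80).
Claim 2 ($920): deductible met; 40% of $920 = $368. Cost to patient: $368. OOP to date $3,742.80.
Claim 3 ($777): deductible met; 40% of $777 = $310.80. Cost to patient: $310.80. OOP to date $4,053.60.
Claim 4 ($287): 40% coinsurance on $287 = $114.80. Patient owes $114.80 (running OOP $4,168.40).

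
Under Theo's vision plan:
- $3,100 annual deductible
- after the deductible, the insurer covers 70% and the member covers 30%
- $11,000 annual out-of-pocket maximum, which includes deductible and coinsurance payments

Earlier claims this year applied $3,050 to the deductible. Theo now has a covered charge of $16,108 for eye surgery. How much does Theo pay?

$4,867.40

$3,050 of the $3,100 deductible is already met, leaving $50.
After the $50 deductible portion, $16,108 − $50 = $16,058 is subject to coinsurance.
Coinsurance: $16,058 × 30% = $4,817.40.
That puts the member's cost at $50 + $4,817.40 = $4,867.40 before any cap.
Year-to-date out-of-pocket becomes $3,050 + $4,867.40 = $7,917.40, still under the $11,000 maximum, so no cap applies.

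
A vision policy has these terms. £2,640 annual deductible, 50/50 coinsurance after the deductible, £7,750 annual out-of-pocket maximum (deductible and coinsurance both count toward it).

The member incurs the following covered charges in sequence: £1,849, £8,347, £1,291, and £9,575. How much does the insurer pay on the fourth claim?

#1 (£1,849): fully absorbed by the deductible. Member pays £1,849; OOP now £1,849. Plan pays £1,849 − £1,849 = £0.
#2 (£8,347): deductible takes £791, £7,556 remains; member's 50% is £3,778. Member pays £4,569; OOP now £6,418. Plan pays £8,347 − £4,569 = £3,778.
#3 (£1,291): deductible met; 50% of £1,291 = £645.50. Cost to member: £645.50. OOP to date £7,063.50. Insurer: £1,291 − £645.50 = £645.50.
#4 (£9,575): 50% coinsurance on £9,575 = £4,787.50. Adding that to £7,063.50 gives £11,851, past the £7,750 cap; member pays only £7,750 − £7,063.50 = £686.50. Plan pays £9,575 − £686.50 = £8,888.50.

£8,888.50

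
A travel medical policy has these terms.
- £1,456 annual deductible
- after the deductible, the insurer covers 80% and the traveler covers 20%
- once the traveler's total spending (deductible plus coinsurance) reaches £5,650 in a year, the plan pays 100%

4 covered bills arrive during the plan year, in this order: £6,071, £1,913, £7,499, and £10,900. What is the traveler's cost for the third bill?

£1,499.80

Claim 1 — £6,071: £1,456 finishes the deductible; £4,615 goes to coinsurance; traveler's 20% is £923. Traveler owes £2,379 (running OOP £2,379).
Claim 2 — £1,913: deductible already satisfied, so traveler's share is 20% × £1,913 = £382.60. Traveler pays £382.60; OOP now £2,761.60.
Claim 3 — £7,499: deductible met; 20% of £7,499 = £1,499.80. Cost to traveler: £1,499.80. OOP to date £4,261.40.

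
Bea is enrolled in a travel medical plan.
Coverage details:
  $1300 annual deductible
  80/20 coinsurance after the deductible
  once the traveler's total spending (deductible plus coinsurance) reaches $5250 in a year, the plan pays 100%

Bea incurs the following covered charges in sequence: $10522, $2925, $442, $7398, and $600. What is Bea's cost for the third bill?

$88.40

Bill 1, $10522: $1300 finishes the deductible; $9222 goes to coinsurance; traveler's 20% is $1844.40. Cost to traveler: $3144.40. OOP to date $3144.40.
Bill 2, $2925: deductible already satisfied, so traveler's share is 20% × $2925 = $585. Cost to traveler: $585. OOP to date $3729.40.
Bill 3, $442: deductible already satisfied, so traveler's share is 20% × $442 = $88.40. Traveler owes $88.40 (running OOP $3817.80).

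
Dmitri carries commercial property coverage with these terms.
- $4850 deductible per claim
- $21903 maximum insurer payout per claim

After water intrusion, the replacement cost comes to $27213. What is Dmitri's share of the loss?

$5310

Subtract the deductible: $27213 − $4850 = $22363.
The $21903 per-incident cap binds; insurer pays $21903.
Out of pocket: $27213 − $21903 = $5310.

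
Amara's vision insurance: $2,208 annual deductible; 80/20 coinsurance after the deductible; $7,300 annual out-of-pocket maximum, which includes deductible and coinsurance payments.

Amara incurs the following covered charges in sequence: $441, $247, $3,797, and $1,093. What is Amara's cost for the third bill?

$1,975.40

#1 ($441): all of it applies to the deductible. Member owes $441 (running OOP $441).
#2 ($247): all of it applies to the deductible. Cost to member: $247. OOP to date $688.
#3 ($3,797): deductible takes $1,520, $2,277 remains; coinsurance $2,277 × 20% = $455.40. Member owes $1,975.40 (running OOP $2,663.40).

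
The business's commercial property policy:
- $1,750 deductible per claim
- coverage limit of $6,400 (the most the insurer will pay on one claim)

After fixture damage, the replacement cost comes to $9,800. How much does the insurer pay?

$6,400

After the deductible, $9,800 − $1,750 = $8,050 remains.
$8,050 exceeds the $6,400 limit, so the insurer pays the limit: $6,400.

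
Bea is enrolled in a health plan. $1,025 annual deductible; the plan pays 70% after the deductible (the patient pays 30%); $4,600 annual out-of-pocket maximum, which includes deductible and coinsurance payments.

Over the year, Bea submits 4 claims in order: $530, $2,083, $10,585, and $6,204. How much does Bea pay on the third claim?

Bill 1, $530: fully absorbed by the deductible. Patient owes $530 (running OOP $530).
Bill 2, $2,083: $495 to deductible, leaving $1,588; coinsurance $1,588 × 30% = $476.40. Cost to patient: $971.40. OOP to date $1,501.40.
Bill 3, $10,585: deductible already satisfied, so patient's share is 30% × $10,585 = $3,175.50. That would push OOP to $4,676.90, over the $4,600 cap, so patient pays $4,600 − $1,501.40 = $3,098.60.

$3,098.60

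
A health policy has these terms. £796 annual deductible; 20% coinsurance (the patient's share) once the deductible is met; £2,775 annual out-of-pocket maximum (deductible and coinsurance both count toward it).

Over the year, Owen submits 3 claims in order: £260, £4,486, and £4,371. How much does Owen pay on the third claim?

£874.20

Claim 1 — £260: all of it applies to the deductible. Patient pays £260; OOP now £260.
Claim 2 — £4,486: £536 to deductible, leaving £3,950; coinsurance £3,950 × 20% = £790. Cost to patient: £1,326. OOP to date £1,586.
Claim 3 — £4,371: 20% coinsurance on £4,371 = £874.20. Patient owes £874.20 (running OOP £2,460.20).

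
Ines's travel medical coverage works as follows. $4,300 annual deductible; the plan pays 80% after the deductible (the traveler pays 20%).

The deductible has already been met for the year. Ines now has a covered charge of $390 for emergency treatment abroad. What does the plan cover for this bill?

With the deductible met, the entire $390 is subject to coinsurance.
Coinsurance: $390 × 20% = $78.
The plan picks up $390 − $78 = $312.

$312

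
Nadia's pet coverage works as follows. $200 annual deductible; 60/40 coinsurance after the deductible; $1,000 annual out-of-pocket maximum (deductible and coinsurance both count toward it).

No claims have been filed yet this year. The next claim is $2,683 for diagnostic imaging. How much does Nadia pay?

$1,000

The full $200 deductible is still open; $200 of this bill applies to it.
That leaves $2,683 − $200 = $2,483 for coinsurance.
Coinsurance: $2,483 × 40% = $993.20.
Owner responsibility before any cap: $200 + $993.20 = $1,193.20.
Year-to-date out-of-pocket would reach $0 + $1,193.20 = $1,193.20, above the $1,000 maximum, so the owner pays only $1,000 − $0 = $1,000.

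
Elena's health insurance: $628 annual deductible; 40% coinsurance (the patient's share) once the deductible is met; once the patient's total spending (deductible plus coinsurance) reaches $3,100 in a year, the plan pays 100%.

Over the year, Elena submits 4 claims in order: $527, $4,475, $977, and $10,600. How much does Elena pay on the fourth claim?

$331.60

Claim 1 — $527: all of it applies to the deductible. Patient owes $527 (running OOP $527).
Claim 2 — $4,475: $101 finishes the deductible; $4,374 goes to coinsurance; patient's 40% is $1,749.60. Patient owes $1,850.60 (running OOP $2,377.60).
Claim 3 — $977: 40% coinsurance on $977 = $390.80. Patient owes $390.80 (running OOP $2,768.40).
Claim 4 — $10,600: deductible already satisfied, so patient's share is 40% × $10,600 = $4,240. That would push OOP to $7,008.40, over the $3,100 cap, so patient pays $3,100 − $2,768.40 = $331.60.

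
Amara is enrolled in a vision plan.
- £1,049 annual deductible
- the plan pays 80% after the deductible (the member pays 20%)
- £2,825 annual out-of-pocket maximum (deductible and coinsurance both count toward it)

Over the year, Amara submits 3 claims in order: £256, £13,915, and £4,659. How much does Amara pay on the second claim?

Claim 1 (£256): all of it applies to the deductible. Member pays £256; OOP now £256.
Claim 2 (£13,915): £793 finishes the deductible; £13,122 goes to coinsurance; coinsurance £13,122 × 20% = £2,624.40. Deductible plus coinsurance: £793 + £2,624.40 = £3,417.40. That would push OOP to £3,673.40, over the £2,825 cap, so member pays £2,825 − £256 = £2,569.

£2,569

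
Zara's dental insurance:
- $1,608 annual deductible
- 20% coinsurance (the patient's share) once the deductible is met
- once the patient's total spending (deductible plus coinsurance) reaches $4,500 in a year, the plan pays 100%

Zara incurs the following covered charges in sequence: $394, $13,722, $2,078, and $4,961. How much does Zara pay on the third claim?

$390.40

Claim 1 ($394): entire amount goes to the deductible. Cost to patient: $394. OOP to date $394.
Claim 2 ($13,722): deductible takes $1,214, $12,508 remains; coinsurance $12,508 × 20% = $2,501.60. Patient owes $3,715.60 (running OOP $4,109.60).
Claim 3 ($2,078): 20% coinsurance on $2,078 = $415.60. Adding that to $4,109.60 gives $4,525.20, past the $4,500 cap; patient pays only $4,500 − $4,109.60 = $390.40.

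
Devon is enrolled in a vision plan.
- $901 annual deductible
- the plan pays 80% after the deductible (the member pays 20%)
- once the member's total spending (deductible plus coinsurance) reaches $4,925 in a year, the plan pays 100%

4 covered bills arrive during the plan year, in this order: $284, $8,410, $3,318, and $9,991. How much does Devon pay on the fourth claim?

#1 ($284): fully absorbed by the deductible. Cost to member: $284. OOP to date $284.
#2 ($8,410): $617 to deductible, leaving $7,793; member's 20% is $1,558.60. Cost to member: $2,175.60. OOP to date $2,459.60.
#3 ($3,318): deductible met; 20% of $3,318 = $663.60. Member pays $663.60; OOP now $3,123.20.
#4 ($9,991): deductible met; 20% of $9,991 = $1,998.20. Adding that to $3,123.20 gives $5,121.40, past the $4,925 cap; member pays only $4,925 − $3,123.20 = $1,801.80.

$1,801.80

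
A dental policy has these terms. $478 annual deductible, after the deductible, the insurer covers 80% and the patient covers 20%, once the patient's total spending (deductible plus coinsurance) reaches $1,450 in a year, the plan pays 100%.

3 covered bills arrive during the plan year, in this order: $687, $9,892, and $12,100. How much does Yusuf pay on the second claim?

Claim 1 ($687): $478 finishes the deductible; $209 goes to coinsurance; coinsurance $209 × 20% = $41.80. Patient pays $519.80; OOP now $519.80.
Claim 2 ($9,892): deductible met; 20% of $9,892 = $1,978.40. Adding that to $519.80 gives $2,498.20, past the $1,450 cap; patient pays only $1,450 − $519.80 = $930.20.

$930.20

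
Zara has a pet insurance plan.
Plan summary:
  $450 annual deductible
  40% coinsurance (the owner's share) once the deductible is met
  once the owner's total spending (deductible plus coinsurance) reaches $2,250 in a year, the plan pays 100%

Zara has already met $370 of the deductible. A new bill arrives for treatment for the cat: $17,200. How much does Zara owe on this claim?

$1,880

$370 of the $450 deductible is already met, leaving $80.
That leaves $17,200 − $80 = $17,120 for coinsurance.
Coinsurance: $17,120 × 40% = $6,848.
That puts the owner's cost at $80 + $6,848 = $6,928 before any cap.
That would bring total out-of-pocket to $7,298, past the $2,250 cap. The owner is capped at $2,250 − $370 = $1,880 on this claim.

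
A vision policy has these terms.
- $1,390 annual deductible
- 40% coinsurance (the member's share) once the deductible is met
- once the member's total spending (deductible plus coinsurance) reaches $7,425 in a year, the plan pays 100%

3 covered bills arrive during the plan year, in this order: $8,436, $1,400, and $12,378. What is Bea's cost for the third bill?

Claim 1 — $8,436: deductible takes $1,390, $7,046 remains; coinsurance $7,046 × 40% = $2,818.40. Cost to member: $4,208.40. OOP to date $4,208.40.
Claim 2 — $1,400: 40% coinsurance on $1,400 = $560. Cost to member: $560. OOP to date $4,768.40.
Claim 3 — $12,378: 40% coinsurance on $12,378 = $4,951.20. Adding that to $4,768.40 gives $9,719.60, past the $7,425 cap; member pays only $7,425 − $4,768.40 = $2,656.60.

$2,656.60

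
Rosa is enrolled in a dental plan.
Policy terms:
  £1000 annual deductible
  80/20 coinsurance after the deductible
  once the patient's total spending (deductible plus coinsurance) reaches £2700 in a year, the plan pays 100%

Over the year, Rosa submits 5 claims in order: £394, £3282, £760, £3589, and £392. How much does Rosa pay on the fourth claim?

£717.80

Claim 1 (£394): entire amount goes to the deductible. Patient pays £394; OOP now £394.
Claim 2 (£3282): deductible takes £606, £2676 remains; coinsurance £2676 × 20% = £535.20. Cost to patient: £1141.20. OOP to date £1535.20.
Claim 3 (£760): deductible met; 20% of £760 = £152. Patient pays £152; OOP now £1687.20.
Claim 4 (£3589): 20% coinsurance on £3589 = £717.80. Cost to patient: £717.80. OOP to date £2405.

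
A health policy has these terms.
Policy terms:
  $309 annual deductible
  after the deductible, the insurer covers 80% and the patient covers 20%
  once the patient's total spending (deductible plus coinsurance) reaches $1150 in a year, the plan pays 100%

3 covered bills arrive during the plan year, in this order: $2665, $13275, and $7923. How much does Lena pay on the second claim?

#1 ($2665): deductible takes $309, $2356 remains; 20% of $2356 = $471.20. Patient pays $780.20; OOP now $780.20.
#2 ($13275): deductible already satisfied, so patient's share is 20% × $13275 = $2655. OOP would hit $3435.20 > $1150, so the cap limits the patient to $1150 − $780.20 = $369.80.

$369.80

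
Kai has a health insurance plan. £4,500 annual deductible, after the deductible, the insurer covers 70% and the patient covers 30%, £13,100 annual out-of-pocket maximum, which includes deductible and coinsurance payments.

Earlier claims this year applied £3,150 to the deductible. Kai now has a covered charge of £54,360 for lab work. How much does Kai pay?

Deductible still to meet: £4,500 − £3,150 = £1,350.
After the £1,350 deductible portion, £54,360 − £1,350 = £53,010 is subject to coinsurance.
Patient's 30% share of £53,010 is £15,903.
So the patient owes £1,350 + £15,903 = £17,253 before any cap.
Adding £17,253 to the £3,150 already spent would give £20,403, which exceeds the £13,100 cap; the patient pays just £13,100 − £3,150 = £9,950.

£9,950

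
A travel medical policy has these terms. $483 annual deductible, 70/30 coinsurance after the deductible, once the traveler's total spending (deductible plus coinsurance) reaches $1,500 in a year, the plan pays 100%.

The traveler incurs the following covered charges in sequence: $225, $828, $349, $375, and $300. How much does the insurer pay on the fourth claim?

$262.50

Claim 1 ($225): fully absorbed by the deductible. Traveler owes $225 (running OOP $225). Plan pays $225 − $225 = $0.
Claim 2 ($828): deductible takes $258, $570 remains; 30% of $570 = $171. Traveler pays $429; OOP now $654. Insurer: $828 − $429 = $399.
Claim 3 ($349): deductible already satisfied, so traveler's share is 30% × $349 = $104.70. Traveler pays $104.70; OOP now $758.70. Insurer: $349 − $104.70 = $244.30.
Claim 4 ($375): 30% coinsurance on $375 = $112.50. Traveler owes $112.50 (running OOP $871.20). Insurer: $375 − $112.50 = $262.50.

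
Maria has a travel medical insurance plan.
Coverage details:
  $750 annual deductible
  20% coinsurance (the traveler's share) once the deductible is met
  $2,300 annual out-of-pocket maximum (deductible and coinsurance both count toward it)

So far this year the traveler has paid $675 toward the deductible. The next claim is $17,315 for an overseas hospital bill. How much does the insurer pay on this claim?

Deductible still to meet: $750 − $675 = $75.
After the $75 deductible portion, $17,315 − $75 = $17,240 is subject to coinsurance.
Traveler's 20% share of $17,240 is $3,448.
So the traveler owes $75 + $3,448 = $3,523 before any cap.
That would bring total out-of-pocket to $4,198, past the $2,300 cap. The traveler is capped at $2,300 − $675 = $1,625 on this claim.
The plan picks up $17,315 − $1,625 = $15,690.

$15,690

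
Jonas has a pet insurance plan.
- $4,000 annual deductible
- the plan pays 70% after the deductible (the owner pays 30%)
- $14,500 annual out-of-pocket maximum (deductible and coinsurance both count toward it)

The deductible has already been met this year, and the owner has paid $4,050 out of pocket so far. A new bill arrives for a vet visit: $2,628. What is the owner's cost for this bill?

$788.40

The deductible is already satisfied, so the full bill goes to coinsurance.
Coinsurance: $2,628 × 30% = $788.40.
Total out-of-pocket so far would be $4,050 + $788.40 = $4,838.40, below the $14,500 cap — no reduction.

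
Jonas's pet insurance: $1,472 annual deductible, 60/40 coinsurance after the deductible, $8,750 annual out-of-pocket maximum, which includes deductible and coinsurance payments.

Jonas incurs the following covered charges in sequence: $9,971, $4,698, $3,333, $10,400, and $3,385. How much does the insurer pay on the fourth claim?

Bill 1, $9,971: deductible takes $1,472, $8,499 remains; coinsurance $8,499 × 40% = $3,399.60. Cost to owner: $4,871.60. OOP to date $4,871.60. Insurer: $9,971 − $4,871.60 = $5,099.40.
Bill 2, $4,698: 40% coinsurance on $4,698 = $1,879.20. Owner pays $1,879.20; OOP now $6,750.80. Insurer: $4,698 − $1,879.20 = $2,818.80.
Bill 3, $3,333: 40% coinsurance on $3,333 = $1,333.20. Owner pays $1,333.20; OOP now $8,084. Insurer: $3,333 − $1,333.20 = $1,999.80.
Bill 4, $10,400: deductible met; 40% of $10,400 = $4,160. That would push OOP to $12,244, over the $8,750 cap, so owner pays $8,750 − $8,084 = $666. Insurer: $10,400 − $666 = $9,734.

$9,734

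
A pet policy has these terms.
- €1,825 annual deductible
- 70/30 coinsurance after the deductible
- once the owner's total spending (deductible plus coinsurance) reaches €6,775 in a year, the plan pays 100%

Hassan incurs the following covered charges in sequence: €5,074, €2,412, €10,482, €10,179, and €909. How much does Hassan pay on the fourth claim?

Claim 1 (€5,074): deductible takes €1,825, €3,249 remains; coinsurance €3,249 × 30% = €974.70. Owner owes €2,799.70 (running OOP €2,799.70).
Claim 2 (€2,412): deductible met; 30% of €2,412 = €723.60. Owner owes €723.60 (running OOP €3,523.30).
Claim 3 (€10,482): 30% coinsurance on €10,482 = €3,144.60. Owner owes €3,144.60 (running OOP €6,667.90).
Claim 4 (€10,179): 30% coinsurance on €10,179 = €3,053.70. Adding that to €6,667.90 gives €9,721.60, past the €6,775 cap; owner pays only €6,775 − €6,667.90 = €107.10.

€107.10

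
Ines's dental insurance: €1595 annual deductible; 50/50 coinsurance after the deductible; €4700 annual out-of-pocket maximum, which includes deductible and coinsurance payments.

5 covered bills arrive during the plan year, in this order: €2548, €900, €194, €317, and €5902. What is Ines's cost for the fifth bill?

€1923

Claim 1 (€2548): €1595 finishes the deductible; €953 goes to coinsurance; patient's 50% is €476.50. Patient pays €2071.50; OOP now €2071.50.
Claim 2 (€900): deductible met; 50% of €900 = €450. Patient owes €450 (running OOP €2521.50).
Claim 3 (€194): deductible already satisfied, so patient's share is 50% × €194 = €97. Patient pays €97; OOP now €2618.50.
Claim 4 (€317): deductible already satisfied, so patient's share is 50% × €317 = €158.50. Cost to patient: €158.50. OOP to date €2777.
Claim 5 (€5902): deductible already satisfied, so patient's share is 50% × €5902 = €2951. That would push OOP to €5728, over the €4700 cap, so patient pays €4700 − €2777 = €1923.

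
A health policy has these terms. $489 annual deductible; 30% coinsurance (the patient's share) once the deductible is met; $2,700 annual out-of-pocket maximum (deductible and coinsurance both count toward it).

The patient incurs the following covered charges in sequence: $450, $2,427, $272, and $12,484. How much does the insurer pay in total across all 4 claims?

Claim 1 ($450): fully absorbed by the deductible. Patient pays $450; OOP now $450. Insurer: $450 − $450 = $0.
Claim 2 ($2,427): $39 finishes the deductible; $2,388 goes to coinsurance; patient's 30% is $716.40. Patient pays $755.40; OOP now $1,205.40. Insurer: $2,427 − $755.40 = $1,671.60.
Claim 3 ($272): deductible already satisfied, so patient's share is 30% × $272 = $81.60. Patient pays $81.60; OOP now $1,287. Plan pays $272 − $81.60 = $190.40.
Claim 4 ($12,484): deductible met; 30% of $12,484 = $3,745.20. Adding that to $1,287 gives $5,032.20, past the $2,700 cap; patient pays only $2,700 − $1,287 = $1,413. Insurer: $12,484 − $1,413 = $11,071.
Insurer total = bills − patient's total = $15,633 − $2,700 = $12,933.

$12,933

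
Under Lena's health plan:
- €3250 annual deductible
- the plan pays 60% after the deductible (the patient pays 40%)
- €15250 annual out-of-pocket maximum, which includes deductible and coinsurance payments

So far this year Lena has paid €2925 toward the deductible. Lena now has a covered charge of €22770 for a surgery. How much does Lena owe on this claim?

€9303

Remaining deductible: €3250 − €2925 = €325.
That leaves €22770 − €325 = €22445 for coinsurance.
Coinsurance: €22445 × 40% = €8978.
So the patient owes €325 + €8978 = €9303 before any cap.
Year-to-date out-of-pocket becomes €2925 + €9303 = €12228, still under the €15250 maximum, so no cap applies.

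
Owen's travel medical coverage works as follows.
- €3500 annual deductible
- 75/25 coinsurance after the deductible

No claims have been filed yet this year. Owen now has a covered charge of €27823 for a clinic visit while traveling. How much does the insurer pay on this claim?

€18242.25

Deductible not yet touched, so the first €3500 of the bill goes to the deductible.
The remaining €24323 (= €27823 − €3500) moves to coinsurance.
25% of €24323 = €6080.75 falls to the traveler.
So the traveler owes €3500 + €6080.75 = €9580.75.
The insurer covers the remainder: €27823 − €9580.75 = €18242.25.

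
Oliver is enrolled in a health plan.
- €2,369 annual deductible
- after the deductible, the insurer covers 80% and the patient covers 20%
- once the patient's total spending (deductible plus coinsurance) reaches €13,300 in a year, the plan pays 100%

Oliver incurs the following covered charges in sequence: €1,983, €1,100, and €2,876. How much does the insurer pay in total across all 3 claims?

€2,872

Claim 1 — €1,983: fully absorbed by the deductible. Cost to patient: €1,983. OOP to date €1,983. Insurer: €1,983 − €1,983 = €0.
Claim 2 — €1,100: €386 to deductible, leaving €714; coinsurance €714 × 20% = €142.80. Patient owes €528.80 (running OOP €2,511.80). Plan pays €1,100 − €528.80 = €571.20.
Claim 3 — €2,876: 20% coinsurance on €2,876 = €575.20. Cost to patient: €575.20. OOP to date €3,087. Plan pays €2,876 − €575.20 = €2,300.80.
Insurer total = bills − patient's total = €5,959 − €3,087 = €2,872.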